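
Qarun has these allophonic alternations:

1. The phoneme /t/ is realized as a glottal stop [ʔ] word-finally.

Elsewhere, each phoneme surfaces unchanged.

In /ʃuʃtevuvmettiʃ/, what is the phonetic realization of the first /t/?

/t/ (between /ʃ/ and /e/) fails the environment for rule 1, so it stays [t].

[t]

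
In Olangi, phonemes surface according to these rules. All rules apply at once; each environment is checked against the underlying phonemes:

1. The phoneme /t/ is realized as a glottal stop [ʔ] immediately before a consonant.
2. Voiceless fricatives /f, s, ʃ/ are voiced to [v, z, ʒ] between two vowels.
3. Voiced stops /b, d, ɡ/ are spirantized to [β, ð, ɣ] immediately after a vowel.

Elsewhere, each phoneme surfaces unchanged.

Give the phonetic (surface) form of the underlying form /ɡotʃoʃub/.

/ɡ/ (word-initial) fails the environment for rule 3, so it stays [ɡ].
/o/ — not in any rule's target class → [o].
/t/ (between /o/ and /ʃ/) occurs immediately before a consonant → [ʔ] by rule 1.
/ʃ/ (between /t/ and /o/) is in the target of rule 2 but the environment (between two vowels) is not met → [ʃ].
/o/ — not in any rule's target class → [o].
/ʃ/ meets the environment for rule 2 (between two vowels) → [ʒ].
/u/ stays [u].
Rule 3 applies to /b/ (word-final: immediately after a vowel) → [β].

[ɡoʔʃoʒuβ]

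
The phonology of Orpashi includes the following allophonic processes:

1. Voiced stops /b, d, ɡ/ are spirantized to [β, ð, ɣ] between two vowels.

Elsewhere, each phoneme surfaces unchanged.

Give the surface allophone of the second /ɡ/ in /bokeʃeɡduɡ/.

[ɡ]

/ɡ/ (word-final): rule 1 targets it, but not between two vowels → unchanged [ɡ].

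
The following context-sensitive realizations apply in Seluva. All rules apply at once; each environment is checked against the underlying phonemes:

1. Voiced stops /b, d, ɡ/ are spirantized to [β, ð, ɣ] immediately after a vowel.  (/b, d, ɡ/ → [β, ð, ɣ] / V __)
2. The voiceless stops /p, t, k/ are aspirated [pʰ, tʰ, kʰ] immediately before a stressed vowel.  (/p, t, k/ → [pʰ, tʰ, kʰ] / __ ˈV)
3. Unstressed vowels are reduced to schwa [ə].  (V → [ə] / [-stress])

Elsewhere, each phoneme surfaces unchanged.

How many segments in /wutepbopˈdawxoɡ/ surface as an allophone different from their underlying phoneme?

Segments that undergo a rule: /u/ → [ə] (rule 3); /e/ → [ə] (rule 3); /o/ → [ə] (rule 3); /o/ → [ə] (rule 3); /ɡ/ → [ɣ] (rule 1).
All other segments surface unchanged.

5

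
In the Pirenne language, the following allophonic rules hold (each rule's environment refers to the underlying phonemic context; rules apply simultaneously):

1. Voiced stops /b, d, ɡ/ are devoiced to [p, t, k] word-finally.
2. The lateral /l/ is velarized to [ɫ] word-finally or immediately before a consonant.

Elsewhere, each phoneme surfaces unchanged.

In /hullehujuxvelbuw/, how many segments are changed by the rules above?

2

Segments that undergo a rule: /l/ → [ɫ] (rule 2); /l/ → [ɫ] (rule 2).
All other segments surface unchanged.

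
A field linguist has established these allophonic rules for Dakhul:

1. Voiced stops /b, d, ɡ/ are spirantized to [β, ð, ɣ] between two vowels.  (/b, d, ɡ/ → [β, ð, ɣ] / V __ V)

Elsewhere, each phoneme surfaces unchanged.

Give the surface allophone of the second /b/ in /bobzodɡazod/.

[b]

/b/ (between /o/ and /z/): rule 1 targets it, but not between two vowels → unchanged [b].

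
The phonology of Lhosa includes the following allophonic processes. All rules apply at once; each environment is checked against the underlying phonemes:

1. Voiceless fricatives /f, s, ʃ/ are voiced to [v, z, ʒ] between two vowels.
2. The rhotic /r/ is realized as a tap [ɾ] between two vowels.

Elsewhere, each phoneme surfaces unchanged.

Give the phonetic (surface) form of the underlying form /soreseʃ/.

/s/ (word-initial) fails the environment for rule 1, so it stays [s].
/o/ (between /s/ and /r/): no rule targets it → [o].
/r/ — between /o/ and /e/, between two vowels — surfaces as [ɾ] (rule 2).
/e/ (between /r/ and /s/): no rule targets it → [e].
Rule 1 applies to /s/ (between /e/ and /e/: between two vowels) → [z].
/e/ stays [e].
/ʃ/ (word-final) is in the target of rule 1 but the environment (between two vowels) is not met → [ʃ].

[soɾezeʃ]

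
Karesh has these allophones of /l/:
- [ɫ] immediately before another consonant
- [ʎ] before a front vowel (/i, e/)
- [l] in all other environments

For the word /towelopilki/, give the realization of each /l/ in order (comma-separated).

[l], [ɫ]

Occurrence 1 (position 5): no conditioning environment matches → elsewhere allophone [l].
Occurrence 2 (position 9): immediately before another consonant → [ɫ].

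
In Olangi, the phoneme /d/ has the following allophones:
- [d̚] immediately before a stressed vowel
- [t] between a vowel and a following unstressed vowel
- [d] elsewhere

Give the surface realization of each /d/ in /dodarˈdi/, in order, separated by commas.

Occurrence 1 (position 1): no conditioning environment matches → elsewhere allophone [d].
Occurrence 2 (position 3): between a vowel and a following unstressed vowel → [t].
Occurrence 3 (position 6): immediately before a stressed vowel → [d̚].

[d], [t], [d̚]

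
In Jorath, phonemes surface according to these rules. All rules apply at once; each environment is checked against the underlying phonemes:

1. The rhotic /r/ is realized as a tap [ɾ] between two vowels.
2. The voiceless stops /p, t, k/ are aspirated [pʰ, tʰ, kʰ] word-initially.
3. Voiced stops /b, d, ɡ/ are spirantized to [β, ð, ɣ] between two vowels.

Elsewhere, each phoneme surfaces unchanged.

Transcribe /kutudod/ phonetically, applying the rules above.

/k/ — word-initial, word-initially — surfaces as [kʰ] (rule 2).
/u/ (between /k/ and /t/) is unaffected → [u].
/t/ — between /u/ and /u/; rule 2 does not apply here → [t].
/u/ (between /t/ and /d/): no rule targets it → [u].
Rule 3 applies to /d/ (between /u/ and /o/: between two vowels) → [ð].
/o/ (between /d/ and /d/): no rule targets it → [o].
/d/ — word-final; rule 3 does not apply here → [d].

[kʰutuðod]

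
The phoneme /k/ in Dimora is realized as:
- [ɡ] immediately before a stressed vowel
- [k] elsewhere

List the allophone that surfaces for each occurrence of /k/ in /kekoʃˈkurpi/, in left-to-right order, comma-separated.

Occurrence 1 (position 1): no conditioning environment matches → elsewhere allophone [k].
Occurrence 2 (position 3): no conditioning environment matches → elsewhere allophone [k].
Occurrence 3 (position 6): immediately before a stressed vowel → [ɡ].

[k], [k], [ɡ]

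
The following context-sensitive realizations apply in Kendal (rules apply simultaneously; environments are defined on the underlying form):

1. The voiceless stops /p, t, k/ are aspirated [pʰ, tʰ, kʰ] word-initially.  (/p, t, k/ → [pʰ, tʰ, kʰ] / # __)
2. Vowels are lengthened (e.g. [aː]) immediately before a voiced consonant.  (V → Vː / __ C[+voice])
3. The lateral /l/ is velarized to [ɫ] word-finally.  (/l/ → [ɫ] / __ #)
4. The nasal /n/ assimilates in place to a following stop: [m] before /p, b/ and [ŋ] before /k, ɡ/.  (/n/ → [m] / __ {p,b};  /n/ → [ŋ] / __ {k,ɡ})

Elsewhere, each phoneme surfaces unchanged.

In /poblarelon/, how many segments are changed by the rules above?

5

Segments that undergo a rule: /p/ → [pʰ] (rule 1); /o/ → [oː] (rule 2); /a/ → [aː] (rule 2); /e/ → [eː] (rule 2); /o/ → [oː] (rule 2).
All other segments surface unchanged.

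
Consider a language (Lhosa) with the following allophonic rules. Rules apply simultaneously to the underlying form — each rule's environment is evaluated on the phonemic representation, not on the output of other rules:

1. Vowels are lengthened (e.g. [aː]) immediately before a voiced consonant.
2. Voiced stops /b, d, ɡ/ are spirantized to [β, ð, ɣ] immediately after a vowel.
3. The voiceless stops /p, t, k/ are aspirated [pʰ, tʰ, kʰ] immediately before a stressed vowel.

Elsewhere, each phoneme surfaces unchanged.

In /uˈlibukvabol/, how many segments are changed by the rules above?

Segments that undergo a rule: /u/ → [uː] (rule 1); /i/ → [iː] (rule 1); /b/ → [β] (rule 2); /a/ → [aː] (rule 1); /b/ → [β] (rule 2); /o/ → [oː] (rule 1).
All other segments surface unchanged.

6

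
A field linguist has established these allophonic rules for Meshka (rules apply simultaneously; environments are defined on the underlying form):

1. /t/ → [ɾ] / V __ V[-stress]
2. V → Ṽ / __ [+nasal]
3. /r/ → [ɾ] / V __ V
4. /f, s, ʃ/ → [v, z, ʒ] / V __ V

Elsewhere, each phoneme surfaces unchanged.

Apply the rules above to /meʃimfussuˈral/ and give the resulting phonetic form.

/m/ stays [m].
/e/ (between /m/ and /ʃ/): rule 2 targets it, but not before a nasal consonant → unchanged [e].
Rule 4 applies to /ʃ/ (between /e/ and /i/: between two vowels) → [ʒ].
/i/ (between /ʃ/ and /m/): before a nasal consonant, so rule 2 applies → [ĩ].
/m/ (between /i/ and /f/) is unaffected → [m].
/f/ — between /m/ and /u/; rule 4 does not apply here → [f].
/u/ (between /f/ and /s/) fails the environment for rule 2, so it stays [u].
/s/ — between /u/ and /s/; rule 4 does not apply here → [s].
/s/ (between /s/ and /u/): rule 4 targets it, but not between two vowels → unchanged [s].
/u/ (between /s/ and /r/) fails the environment for rule 2, so it stays [u].
/r/ meets the environment for rule 3 (between two vowels) → [ɾ].
/a/ (between /r/ and /l/): rule 2 targets it, but not before a nasal consonant → unchanged [a].
/l/ — not in any rule's target class → [l].

[meʒĩmfussuˈɾal]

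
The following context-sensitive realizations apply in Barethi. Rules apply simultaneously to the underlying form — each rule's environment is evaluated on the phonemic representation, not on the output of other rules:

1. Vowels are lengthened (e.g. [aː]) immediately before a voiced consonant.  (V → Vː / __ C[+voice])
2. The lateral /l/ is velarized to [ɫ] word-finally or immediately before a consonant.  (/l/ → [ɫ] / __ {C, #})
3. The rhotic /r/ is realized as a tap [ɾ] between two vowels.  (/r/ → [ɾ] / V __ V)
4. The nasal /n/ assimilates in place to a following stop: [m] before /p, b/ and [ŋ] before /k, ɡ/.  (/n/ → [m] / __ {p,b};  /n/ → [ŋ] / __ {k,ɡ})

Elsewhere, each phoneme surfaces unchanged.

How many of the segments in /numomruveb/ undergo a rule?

Segments that undergo a rule: /u/ → [uː] (rule 1); /o/ → [oː] (rule 1); /u/ → [uː] (rule 1); /e/ → [eː] (rule 1).
All other segments surface unchanged.

4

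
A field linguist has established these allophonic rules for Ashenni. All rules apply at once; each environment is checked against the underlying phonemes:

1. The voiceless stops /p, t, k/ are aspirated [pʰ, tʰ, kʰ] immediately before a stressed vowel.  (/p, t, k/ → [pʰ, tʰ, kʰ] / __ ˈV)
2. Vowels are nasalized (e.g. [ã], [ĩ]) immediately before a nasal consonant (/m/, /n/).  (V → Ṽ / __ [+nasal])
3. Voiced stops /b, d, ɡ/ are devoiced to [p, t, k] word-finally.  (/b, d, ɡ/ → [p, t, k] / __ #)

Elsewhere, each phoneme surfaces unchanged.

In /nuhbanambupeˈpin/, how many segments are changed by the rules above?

4

Segments that undergo a rule: /a/ → [ã] (rule 2); /a/ → [ã] (rule 2); /p/ → [pʰ] (rule 1); /i/ → [ĩ] (rule 2).
All other segments surface unchanged.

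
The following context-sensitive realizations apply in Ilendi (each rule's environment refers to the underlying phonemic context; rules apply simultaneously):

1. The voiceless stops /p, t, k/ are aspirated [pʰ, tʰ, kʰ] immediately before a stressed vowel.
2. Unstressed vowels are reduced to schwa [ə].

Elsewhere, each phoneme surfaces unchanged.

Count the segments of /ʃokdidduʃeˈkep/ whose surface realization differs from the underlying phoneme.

5

Segments that undergo a rule: /o/ → [ə] (rule 2); /i/ → [ə] (rule 2); /u/ → [ə] (rule 2); /e/ → [ə] (rule 2); /k/ → [kʰ] (rule 1).
All other segments surface unchanged.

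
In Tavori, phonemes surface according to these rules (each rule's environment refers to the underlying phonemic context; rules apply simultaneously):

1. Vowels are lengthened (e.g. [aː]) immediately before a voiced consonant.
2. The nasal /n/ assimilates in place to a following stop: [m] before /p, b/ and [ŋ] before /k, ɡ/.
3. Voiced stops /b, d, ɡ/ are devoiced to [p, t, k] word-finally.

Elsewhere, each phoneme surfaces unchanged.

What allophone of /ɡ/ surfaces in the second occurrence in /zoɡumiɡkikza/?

/ɡ/ — between /i/ and /k/; rule 3 does not apply here → [ɡ].

[ɡ]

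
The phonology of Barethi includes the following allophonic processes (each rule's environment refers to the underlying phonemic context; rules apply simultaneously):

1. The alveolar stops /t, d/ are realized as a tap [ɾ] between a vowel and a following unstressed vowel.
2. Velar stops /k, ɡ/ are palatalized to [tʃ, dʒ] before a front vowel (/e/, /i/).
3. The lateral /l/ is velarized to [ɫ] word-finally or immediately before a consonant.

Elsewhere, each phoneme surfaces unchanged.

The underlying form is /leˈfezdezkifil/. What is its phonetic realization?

[leˈfezdeztʃifiɫ]

/l/ (word-initial) is in the target of rule 3 but the environment (word-finally or immediately before a consonant) is not met → [l].
/e/ — not in any rule's target class → [e].
/f/ stays [f].
/e/ stays [e].
/z/ (between /e/ and /d/): no rule targets it → [z].
/d/ — between /z/ and /e/; rule 1 does not apply here → [d].
/e/ — not in any rule's target class → [e].
/z/ (between /e/ and /k/) is unaffected → [z].
/k/ (between /z/ and /i/): before a front vowel, so rule 2 applies → [tʃ].
/i/ — not in any rule's target class → [i].
/f/ (between /i/ and /i/): no rule targets it → [f].
/i/ (between /f/ and /l/): no rule targets it → [i].
/l/ (word-final) occurs word-finally or immediately before a consonant → [ɫ] by rule 3.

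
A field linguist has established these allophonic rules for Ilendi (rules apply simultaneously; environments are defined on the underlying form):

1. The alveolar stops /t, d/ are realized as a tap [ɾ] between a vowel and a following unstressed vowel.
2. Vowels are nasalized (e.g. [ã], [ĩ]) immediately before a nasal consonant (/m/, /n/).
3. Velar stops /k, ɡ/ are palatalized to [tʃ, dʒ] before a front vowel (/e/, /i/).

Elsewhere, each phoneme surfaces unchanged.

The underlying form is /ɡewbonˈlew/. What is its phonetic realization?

/ɡ/ (word-initial) occurs before a front vowel → [dʒ] by rule 3.
/e/ (between /ɡ/ and /w/) fails the environment for rule 2, so it stays [e].
/w/ stays [w].
/b/ (between /w/ and /o/): no rule targets it → [b].
/o/ meets the environment for rule 2 (before a nasal consonant) → [õ].
/n/ (between /o/ and /l/) is unaffected → [n].
/l/ (between /n/ and /e/) is unaffected → [l].
/e/ (between /l/ and /w/) is in the target of rule 2 but the environment (before a nasal consonant) is not met → [e].
/w/ stays [w].

[dʒewbõnˈlew]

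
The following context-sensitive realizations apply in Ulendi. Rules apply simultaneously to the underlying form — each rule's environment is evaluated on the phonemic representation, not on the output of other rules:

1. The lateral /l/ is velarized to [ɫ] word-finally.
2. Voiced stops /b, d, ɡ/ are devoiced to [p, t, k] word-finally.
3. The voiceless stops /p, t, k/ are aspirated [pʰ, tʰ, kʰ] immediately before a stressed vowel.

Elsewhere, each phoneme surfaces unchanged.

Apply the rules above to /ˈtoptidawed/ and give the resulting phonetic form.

/t/ (word-initial): immediately before a stressed vowel, so rule 3 applies → [tʰ].
/o/ stays [o].
/p/ (between /o/ and /t/) fails the environment for rule 3, so it stays [p].
/t/ (between /p/ and /i/): rule 3 targets it, but not immediately before a stressed vowel → unchanged [t].
/i/ (between /t/ and /d/): no rule targets it → [i].
/d/ (between /i/ and /a/): rule 2 targets it, but not word-finally → unchanged [d].
/a/ (between /d/ and /w/) is unaffected → [a].
/w/ — not in any rule's target class → [w].
/e/ (between /w/ and /d/): no rule targets it → [e].
/d/ meets the environment for rule 2 (word-finally) → [t].

[ˈtʰoptidawet]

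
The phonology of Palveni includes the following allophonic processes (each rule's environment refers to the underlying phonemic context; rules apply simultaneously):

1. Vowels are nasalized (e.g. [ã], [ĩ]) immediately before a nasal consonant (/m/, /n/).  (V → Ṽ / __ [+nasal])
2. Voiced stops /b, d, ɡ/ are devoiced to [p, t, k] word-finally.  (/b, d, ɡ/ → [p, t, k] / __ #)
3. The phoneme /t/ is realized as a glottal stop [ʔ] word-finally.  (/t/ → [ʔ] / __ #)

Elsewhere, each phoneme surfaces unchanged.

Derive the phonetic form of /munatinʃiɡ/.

/m/ stays [m].
/u/ meets the environment for rule 1 (before a nasal consonant) → [ũ].
/n/ — not in any rule's target class → [n].
/a/ (between /n/ and /t/) fails the environment for rule 1, so it stays [a].
/t/ (between /a/ and /i/) is in the target of rule 3 but the environment (word-finally) is not met → [t].
/i/ — between /t/ and /n/, before a nasal consonant — surfaces as [ĩ] (rule 1).
/n/ stays [n].
/ʃ/ (between /n/ and /i/): no rule targets it → [ʃ].
/i/ — between /ʃ/ and /ɡ/; rule 1 does not apply here → [i].
Rule 2 applies to /ɡ/ (word-final: word-finally) → [k].

[mũnatĩnʃik]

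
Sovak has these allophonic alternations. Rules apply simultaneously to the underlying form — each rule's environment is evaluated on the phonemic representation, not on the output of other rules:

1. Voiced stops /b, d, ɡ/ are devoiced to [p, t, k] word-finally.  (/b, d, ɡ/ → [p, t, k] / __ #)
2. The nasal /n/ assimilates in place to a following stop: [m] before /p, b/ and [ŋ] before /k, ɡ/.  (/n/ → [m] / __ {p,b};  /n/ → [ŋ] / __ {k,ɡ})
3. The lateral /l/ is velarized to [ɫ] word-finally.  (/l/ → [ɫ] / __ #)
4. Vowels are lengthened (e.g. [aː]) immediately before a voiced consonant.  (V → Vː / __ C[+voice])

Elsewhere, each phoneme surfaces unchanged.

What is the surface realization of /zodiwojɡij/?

[zoːdiːwoːjɡiːj]

/z/ (word-initial) is unaffected → [z].
/o/ (between /z/ and /d/) occurs before a voiced consonant → [oː] by rule 4.
/d/ (between /o/ and /i/) fails the environment for rule 1, so it stays [d].
Rule 4 applies to /i/ (between /d/ and /w/: before a voiced consonant) → [iː].
/w/ (between /i/ and /o/) is unaffected → [w].
/o/ (between /w/ and /j/) occurs before a voiced consonant → [oː] by rule 4.
/j/ (between /o/ and /ɡ/) is unaffected → [j].
/ɡ/ (between /j/ and /i/) is in the target of rule 1 but the environment (word-finally) is not met → [ɡ].
Rule 4 applies to /i/ (between /ɡ/ and /j/: before a voiced consonant) → [iː].
/j/ (word-final) is unaffected → [j].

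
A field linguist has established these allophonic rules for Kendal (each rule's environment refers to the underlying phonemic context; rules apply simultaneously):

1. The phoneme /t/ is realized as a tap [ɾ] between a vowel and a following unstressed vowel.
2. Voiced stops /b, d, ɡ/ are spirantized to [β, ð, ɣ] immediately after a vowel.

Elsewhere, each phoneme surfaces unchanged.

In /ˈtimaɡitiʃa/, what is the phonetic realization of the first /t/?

[t]

/t/ (word-initial) fails the environment for rule 1, so it stays [t].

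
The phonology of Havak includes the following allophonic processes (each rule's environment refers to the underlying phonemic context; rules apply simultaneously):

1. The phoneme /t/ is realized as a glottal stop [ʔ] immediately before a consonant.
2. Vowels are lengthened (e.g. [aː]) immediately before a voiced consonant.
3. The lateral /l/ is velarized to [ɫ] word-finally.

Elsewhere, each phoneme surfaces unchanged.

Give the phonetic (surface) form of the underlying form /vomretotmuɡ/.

[voːmretoʔmuːɡ]

/v/ stays [v].
/o/ meets the environment for rule 2 (before a voiced consonant) → [oː].
/m/ — not in any rule's target class → [m].
/r/ stays [r].
/e/ — between /r/ and /t/; rule 2 does not apply here → [e].
/t/ (between /e/ and /o/): rule 1 targets it, but not immediately before a consonant → unchanged [t].
/o/ (between /t/ and /t/) fails the environment for rule 2, so it stays [o].
/t/ (between /o/ and /m/) occurs immediately before a consonant → [ʔ] by rule 1.
/m/ stays [m].
/u/ — between /m/ and /ɡ/, before a voiced consonant — surfaces as [uː] (rule 2).
/ɡ/ stays [ɡ].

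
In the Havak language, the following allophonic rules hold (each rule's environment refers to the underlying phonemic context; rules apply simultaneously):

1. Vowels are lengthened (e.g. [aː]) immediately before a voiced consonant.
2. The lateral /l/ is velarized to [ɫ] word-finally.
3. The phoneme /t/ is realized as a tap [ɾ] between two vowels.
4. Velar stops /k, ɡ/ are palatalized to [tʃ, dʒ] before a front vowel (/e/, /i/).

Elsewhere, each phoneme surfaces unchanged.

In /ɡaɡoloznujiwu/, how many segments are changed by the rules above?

Segments that undergo a rule: /a/ → [aː] (rule 1); /o/ → [oː] (rule 1); /o/ → [oː] (rule 1); /u/ → [uː] (rule 1); /i/ → [iː] (rule 1).
All other segments surface unchanged.

5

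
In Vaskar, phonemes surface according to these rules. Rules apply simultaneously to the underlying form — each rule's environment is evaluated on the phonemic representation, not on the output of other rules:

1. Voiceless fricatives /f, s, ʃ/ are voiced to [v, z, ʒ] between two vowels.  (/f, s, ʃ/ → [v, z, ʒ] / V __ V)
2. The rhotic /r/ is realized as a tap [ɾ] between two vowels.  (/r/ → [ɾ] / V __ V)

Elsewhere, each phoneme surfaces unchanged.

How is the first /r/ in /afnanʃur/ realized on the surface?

[r]

/r/ (word-final) fails the environment for rule 2, so it stays [r].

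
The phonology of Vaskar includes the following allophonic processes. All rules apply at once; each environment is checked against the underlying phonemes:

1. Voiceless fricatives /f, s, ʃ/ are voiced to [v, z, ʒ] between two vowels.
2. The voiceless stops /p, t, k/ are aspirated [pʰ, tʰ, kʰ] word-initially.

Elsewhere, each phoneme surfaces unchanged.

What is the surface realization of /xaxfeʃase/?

/x/ stays [x].
/a/ — not in any rule's target class → [a].
/x/ stays [x].
/f/ (between /x/ and /e/): rule 1 targets it, but not between two vowels → unchanged [f].
/e/ (between /f/ and /ʃ/): no rule targets it → [e].
/ʃ/ (between /e/ and /a/): between two vowels, so rule 1 applies → [ʒ].
/a/ (between /ʃ/ and /s/): no rule targets it → [a].
/s/ — between /a/ and /e/, between two vowels — surfaces as [z] (rule 1).
/e/ — not in any rule's target class → [e].

[xaxfeʒaze]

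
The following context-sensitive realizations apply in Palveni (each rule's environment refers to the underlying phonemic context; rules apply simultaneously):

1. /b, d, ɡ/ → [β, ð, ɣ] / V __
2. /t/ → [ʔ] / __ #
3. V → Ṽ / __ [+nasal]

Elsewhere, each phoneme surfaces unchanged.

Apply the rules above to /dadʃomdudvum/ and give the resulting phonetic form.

[daðʃõmduðvũm]

/d/ (word-initial) fails the environment for rule 1, so it stays [d].
/a/ (between /d/ and /d/) is in the target of rule 3 but the environment (before a nasal consonant) is not met → [a].
/d/ (between /a/ and /ʃ/) occurs immediately after a vowel → [ð] by rule 1.
/ʃ/ (between /d/ and /o/): no rule targets it → [ʃ].
/o/ (between /ʃ/ and /m/) occurs before a nasal consonant → [õ] by rule 3.
/m/ (between /o/ and /d/): no rule targets it → [m].
/d/ (between /m/ and /u/) fails the environment for rule 1, so it stays [d].
/u/ (between /d/ and /d/): rule 3 targets it, but not before a nasal consonant → unchanged [u].
Rule 1 applies to /d/ (between /u/ and /v/: immediately after a vowel) → [ð].
/v/ — not in any rule's target class → [v].
/u/ (between /v/ and /m/): before a nasal consonant, so rule 3 applies → [ũ].
/m/ (word-final): no rule targets it → [m].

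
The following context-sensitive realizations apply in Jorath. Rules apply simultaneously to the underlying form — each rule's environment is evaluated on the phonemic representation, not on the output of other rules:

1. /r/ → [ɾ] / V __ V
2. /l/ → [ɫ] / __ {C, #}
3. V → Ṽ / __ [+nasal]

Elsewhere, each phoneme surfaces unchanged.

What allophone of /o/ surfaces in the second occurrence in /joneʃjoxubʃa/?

/o/ (between /j/ and /x/) fails the environment for rule 3, so it stays [o].

[o]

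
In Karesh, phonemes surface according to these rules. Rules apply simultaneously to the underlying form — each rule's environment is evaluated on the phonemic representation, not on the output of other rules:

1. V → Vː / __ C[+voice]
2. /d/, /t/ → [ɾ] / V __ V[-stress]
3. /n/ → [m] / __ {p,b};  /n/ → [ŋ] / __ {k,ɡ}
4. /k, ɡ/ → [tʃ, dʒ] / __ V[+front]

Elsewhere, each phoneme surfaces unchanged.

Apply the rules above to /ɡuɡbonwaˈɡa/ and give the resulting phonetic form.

/ɡ/ — word-initial; rule 4 does not apply here → [ɡ].
/u/ (between /ɡ/ and /ɡ/) occurs before a voiced consonant → [uː] by rule 1.
/ɡ/ — between /u/ and /b/; rule 4 does not apply here → [ɡ].
/b/ (between /ɡ/ and /o/) is unaffected → [b].
/o/ meets the environment for rule 1 (before a voiced consonant) → [oː].
/n/ (between /o/ and /w/) fails the environment for rule 3, so it stays [n].
/w/ (between /n/ and /a/) is unaffected → [w].
/a/ meets the environment for rule 1 (before a voiced consonant) → [aː].
/ɡ/ (between /a/ and /a/): rule 4 targets it, but not before a front vowel → unchanged [ɡ].
/a/ (word-final) is in the target of rule 1 but the environment (before a voiced consonant) is not met → [a].

[ɡuːɡboːnwaːˈɡa]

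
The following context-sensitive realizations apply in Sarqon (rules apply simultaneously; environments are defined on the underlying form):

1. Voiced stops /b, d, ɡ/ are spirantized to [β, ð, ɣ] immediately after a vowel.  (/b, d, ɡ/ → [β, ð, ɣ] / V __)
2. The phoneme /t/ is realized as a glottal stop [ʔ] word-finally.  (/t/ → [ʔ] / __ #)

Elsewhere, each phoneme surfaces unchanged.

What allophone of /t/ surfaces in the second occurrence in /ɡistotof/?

[t]

/t/ (between /o/ and /o/): rule 2 targets it, but not word-finally → unchanged [t].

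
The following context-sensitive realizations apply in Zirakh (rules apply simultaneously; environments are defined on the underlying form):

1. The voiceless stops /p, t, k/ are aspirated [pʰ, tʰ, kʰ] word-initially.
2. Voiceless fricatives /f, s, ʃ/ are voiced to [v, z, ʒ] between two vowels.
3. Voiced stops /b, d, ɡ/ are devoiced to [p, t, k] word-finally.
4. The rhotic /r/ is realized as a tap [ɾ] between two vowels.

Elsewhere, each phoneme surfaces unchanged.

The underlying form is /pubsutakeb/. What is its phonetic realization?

[pʰubsutakep]

Rule 1 applies to /p/ (word-initial: word-initially) → [pʰ].
/u/ (between /p/ and /b/): no rule targets it → [u].
/b/ — between /u/ and /s/; rule 3 does not apply here → [b].
/s/ (between /b/ and /u/): rule 2 targets it, but not between two vowels → unchanged [s].
/u/ stays [u].
/t/ — between /u/ and /a/; rule 1 does not apply here → [t].
/a/ — not in any rule's target class → [a].
/k/ (between /a/ and /e/): rule 1 targets it, but not word-initially → unchanged [k].
/e/ (between /k/ and /b/): no rule targets it → [e].
/b/ (word-final) occurs word-finally → [p] by rule 3.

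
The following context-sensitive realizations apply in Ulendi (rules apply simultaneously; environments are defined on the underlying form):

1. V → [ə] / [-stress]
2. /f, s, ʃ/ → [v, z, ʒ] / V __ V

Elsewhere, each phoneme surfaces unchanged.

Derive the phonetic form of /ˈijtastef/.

/i/ (word-initial) fails the environment for rule 1, so it stays [i].
/j/ (between /i/ and /t/): no rule targets it → [j].
/t/ (between /j/ and /a/): no rule targets it → [t].
/a/ meets the environment for rule 1 (in an unstressed syllable) → [ə].
/s/ (between /a/ and /t/) is in the target of rule 2 but the environment (between two vowels) is not met → [s].
/t/ stays [t].
/e/ — between /t/ and /f/, in an unstressed syllable — surfaces as [ə] (rule 1).
/f/ — word-final; rule 2 does not apply here → [f].

[ˈijtəstəf]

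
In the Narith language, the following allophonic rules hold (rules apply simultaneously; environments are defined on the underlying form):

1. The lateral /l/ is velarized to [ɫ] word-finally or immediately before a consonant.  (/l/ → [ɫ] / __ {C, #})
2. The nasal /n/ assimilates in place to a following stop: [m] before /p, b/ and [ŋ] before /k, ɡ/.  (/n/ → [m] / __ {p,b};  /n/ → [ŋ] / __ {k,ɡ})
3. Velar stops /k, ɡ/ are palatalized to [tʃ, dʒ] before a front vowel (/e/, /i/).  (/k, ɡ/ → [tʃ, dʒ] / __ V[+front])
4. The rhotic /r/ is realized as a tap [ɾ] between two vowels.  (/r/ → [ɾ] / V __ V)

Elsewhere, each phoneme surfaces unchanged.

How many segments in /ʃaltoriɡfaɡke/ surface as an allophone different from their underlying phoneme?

Segments that undergo a rule: /l/ → [ɫ] (rule 1); /r/ → [ɾ] (rule 4); /k/ → [tʃ] (rule 3).
All other segments surface unchanged.

3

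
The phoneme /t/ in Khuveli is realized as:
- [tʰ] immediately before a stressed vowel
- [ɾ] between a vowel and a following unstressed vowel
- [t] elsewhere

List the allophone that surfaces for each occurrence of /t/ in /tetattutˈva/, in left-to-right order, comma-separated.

[t], [ɾ], [t], [t], [t]

Occurrence 1 (position 1): no conditioning environment matches → elsewhere allophone [t].
Occurrence 2 (position 3): between a vowel and an unstressed vowel → [ɾ].
Occurrence 3 (position 5): no conditioning environment matches → elsewhere allophone [t].
Occurrence 4 (position 6): no conditioning environment matches → elsewhere allophone [t].
Occurrence 5 (position 8): no conditioning environment matches → elsewhere allophone [t].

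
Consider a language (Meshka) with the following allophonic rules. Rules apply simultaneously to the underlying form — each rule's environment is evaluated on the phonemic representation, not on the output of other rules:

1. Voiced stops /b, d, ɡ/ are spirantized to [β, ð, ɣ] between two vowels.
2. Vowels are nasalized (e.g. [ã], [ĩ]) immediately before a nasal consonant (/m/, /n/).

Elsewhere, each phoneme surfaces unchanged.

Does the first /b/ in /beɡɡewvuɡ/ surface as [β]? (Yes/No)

No

/b/ (word-initial) is in the target of rule 1 but the environment (between two vowels) is not met → [b].
The actual realization is [b], not [β].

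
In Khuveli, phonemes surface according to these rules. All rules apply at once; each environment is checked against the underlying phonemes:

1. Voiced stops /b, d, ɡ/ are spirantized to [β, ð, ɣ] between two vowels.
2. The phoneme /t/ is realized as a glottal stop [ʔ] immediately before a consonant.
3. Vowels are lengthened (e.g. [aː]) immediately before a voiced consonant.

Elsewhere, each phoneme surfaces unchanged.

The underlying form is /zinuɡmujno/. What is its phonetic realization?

[ziːnuːɡmuːjno]

/z/ — not in any rule's target class → [z].
Rule 3 applies to /i/ (between /z/ and /n/: before a voiced consonant) → [iː].
/n/ stays [n].
/u/ (between /n/ and /ɡ/) occurs before a voiced consonant → [uː] by rule 3.
/ɡ/ (between /u/ and /m/) is in the target of rule 1 but the environment (between two vowels) is not met → [ɡ].
/m/ (between /ɡ/ and /u/): no rule targets it → [m].
Rule 3 applies to /u/ (between /m/ and /j/: before a voiced consonant) → [uː].
/j/ (between /u/ and /n/) is unaffected → [j].
/n/ (between /j/ and /o/) is unaffected → [n].
/o/ (word-final) fails the environment for rule 3, so it stays [o].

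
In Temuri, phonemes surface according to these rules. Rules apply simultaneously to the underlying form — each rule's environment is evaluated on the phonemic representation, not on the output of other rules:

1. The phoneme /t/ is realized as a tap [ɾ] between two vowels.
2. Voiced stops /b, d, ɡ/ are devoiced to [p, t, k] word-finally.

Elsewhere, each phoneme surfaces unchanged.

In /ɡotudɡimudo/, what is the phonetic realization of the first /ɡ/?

/ɡ/ (word-initial) fails the environment for rule 2, so it stays [ɡ].

[ɡ]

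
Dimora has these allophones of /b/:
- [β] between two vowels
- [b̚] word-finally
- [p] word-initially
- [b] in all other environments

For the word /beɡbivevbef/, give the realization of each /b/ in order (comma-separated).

[p], [b], [b]

Occurrence 1 (position 1): word-initially → [p].
Occurrence 2 (position 4): no conditioning environment matches → elsewhere allophone [b].
Occurrence 3 (position 9): no conditioning environment matches → elsewhere allophone [b].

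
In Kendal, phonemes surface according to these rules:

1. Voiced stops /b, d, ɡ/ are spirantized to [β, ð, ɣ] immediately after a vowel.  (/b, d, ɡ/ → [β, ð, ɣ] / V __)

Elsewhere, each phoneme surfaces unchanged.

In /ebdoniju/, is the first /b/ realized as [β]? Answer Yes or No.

Yes

Rule 1 applies to /b/ (between /e/ and /d/: immediately after a vowel) → [β].
The actual realization is [β], which matches [β].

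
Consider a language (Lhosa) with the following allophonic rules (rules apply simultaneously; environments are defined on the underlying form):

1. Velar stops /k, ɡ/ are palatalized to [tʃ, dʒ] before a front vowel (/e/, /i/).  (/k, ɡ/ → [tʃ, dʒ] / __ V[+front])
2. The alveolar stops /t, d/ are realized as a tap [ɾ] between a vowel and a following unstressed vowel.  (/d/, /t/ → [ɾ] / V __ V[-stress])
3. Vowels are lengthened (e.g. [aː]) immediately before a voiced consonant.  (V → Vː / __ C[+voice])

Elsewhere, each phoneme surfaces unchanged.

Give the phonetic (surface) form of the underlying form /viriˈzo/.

[viːriːˈzo]

/i/ meets the environment for rule 3 (before a voiced consonant) → [iː].
/i/ meets the environment for rule 3 (before a voiced consonant) → [iː].
/o/ (word-final) is in the target of rule 3 but the environment (before a voiced consonant) is not met → [o].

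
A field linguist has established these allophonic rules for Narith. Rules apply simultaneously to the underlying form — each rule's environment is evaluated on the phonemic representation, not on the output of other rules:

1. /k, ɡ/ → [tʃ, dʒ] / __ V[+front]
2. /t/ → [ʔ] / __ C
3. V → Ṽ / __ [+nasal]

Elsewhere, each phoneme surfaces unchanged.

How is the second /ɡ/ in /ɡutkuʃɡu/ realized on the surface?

[ɡ]

/ɡ/ (between /ʃ/ and /u/): rule 1 targets it, but not before a front vowel → unchanged [ɡ].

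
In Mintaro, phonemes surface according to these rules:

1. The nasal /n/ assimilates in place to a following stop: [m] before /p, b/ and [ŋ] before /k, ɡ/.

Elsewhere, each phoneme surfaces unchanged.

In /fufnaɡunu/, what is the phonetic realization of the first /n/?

/n/ (between /f/ and /a/) fails the environment for rule 1, so it stays [n].

[n]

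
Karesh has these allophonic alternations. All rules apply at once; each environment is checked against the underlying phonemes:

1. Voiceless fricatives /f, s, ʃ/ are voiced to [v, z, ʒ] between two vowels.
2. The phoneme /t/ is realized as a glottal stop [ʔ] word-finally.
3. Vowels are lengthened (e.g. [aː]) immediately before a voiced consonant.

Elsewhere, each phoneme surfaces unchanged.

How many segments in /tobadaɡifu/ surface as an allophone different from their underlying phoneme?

4

Segments that undergo a rule: /o/ → [oː] (rule 3); /a/ → [aː] (rule 3); /a/ → [aː] (rule 3); /f/ → [v] (rule 1).
All other segments surface unchanged.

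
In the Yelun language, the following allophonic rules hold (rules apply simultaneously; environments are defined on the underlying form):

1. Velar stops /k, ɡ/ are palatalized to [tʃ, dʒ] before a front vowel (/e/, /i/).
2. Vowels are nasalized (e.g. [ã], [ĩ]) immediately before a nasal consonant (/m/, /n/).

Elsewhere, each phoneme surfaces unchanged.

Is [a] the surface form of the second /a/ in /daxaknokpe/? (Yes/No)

Yes

/a/ (between /x/ and /k/): rule 2 targets it, but not before a nasal consonant → unchanged [a].
The actual realization is [a], which matches [a].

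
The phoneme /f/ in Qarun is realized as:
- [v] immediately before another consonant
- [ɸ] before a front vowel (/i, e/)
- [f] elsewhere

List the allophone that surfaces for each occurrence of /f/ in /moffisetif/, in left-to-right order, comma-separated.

[v], [ɸ], [f]

Occurrence 1 (position 3): immediately before another consonant → [v].
Occurrence 2 (position 4): before a front vowel (/i, e/) → [ɸ].
Occurrence 3 (position 10): no conditioning environment matches → elsewhere allophone [f].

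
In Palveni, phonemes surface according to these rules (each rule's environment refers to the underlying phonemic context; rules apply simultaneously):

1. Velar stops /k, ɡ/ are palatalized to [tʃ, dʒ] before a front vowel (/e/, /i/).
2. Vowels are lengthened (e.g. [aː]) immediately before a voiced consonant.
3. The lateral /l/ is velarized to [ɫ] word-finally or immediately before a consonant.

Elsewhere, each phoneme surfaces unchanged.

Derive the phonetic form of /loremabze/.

/l/ — word-initial; rule 3 does not apply here → [l].
Rule 2 applies to /o/ (between /l/ and /r/: before a voiced consonant) → [oː].
/r/ — not in any rule's target class → [r].
/e/ (between /r/ and /m/): before a voiced consonant, so rule 2 applies → [eː].
/m/ stays [m].
Rule 2 applies to /a/ (between /m/ and /b/: before a voiced consonant) → [aː].
/b/ stays [b].
/z/ — not in any rule's target class → [z].
/e/ (word-final): rule 2 targets it, but not before a voiced consonant → unchanged [e].

[loːreːmaːbze]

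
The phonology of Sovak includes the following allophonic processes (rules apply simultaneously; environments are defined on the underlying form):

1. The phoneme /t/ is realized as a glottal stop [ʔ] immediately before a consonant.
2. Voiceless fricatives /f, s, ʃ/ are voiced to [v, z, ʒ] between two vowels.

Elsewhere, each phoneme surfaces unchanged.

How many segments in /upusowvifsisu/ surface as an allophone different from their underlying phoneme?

Segments that undergo a rule: /s/ → [z] (rule 2); /s/ → [z] (rule 2).
All other segments surface unchanged.

2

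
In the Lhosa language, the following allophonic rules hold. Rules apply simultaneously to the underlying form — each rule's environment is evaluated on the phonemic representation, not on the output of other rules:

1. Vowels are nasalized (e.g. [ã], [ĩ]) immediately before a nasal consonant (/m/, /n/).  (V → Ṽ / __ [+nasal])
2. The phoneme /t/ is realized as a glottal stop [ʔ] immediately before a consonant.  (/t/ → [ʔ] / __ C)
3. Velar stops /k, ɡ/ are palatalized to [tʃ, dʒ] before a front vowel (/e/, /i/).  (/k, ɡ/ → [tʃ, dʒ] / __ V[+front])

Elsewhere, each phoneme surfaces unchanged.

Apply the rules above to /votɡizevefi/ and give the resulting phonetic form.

/o/ (between /v/ and /t/) fails the environment for rule 1, so it stays [o].
/t/ meets the environment for rule 2 (immediately before a consonant) → [ʔ].
/ɡ/ — between /t/ and /i/, before a front vowel — surfaces as [dʒ] (rule 3).
/i/ (between /ɡ/ and /z/): rule 1 targets it, but not before a nasal consonant → unchanged [i].
/e/ (between /z/ and /v/) is in the target of rule 1 but the environment (before a nasal consonant) is not met → [e].
/e/ (between /v/ and /f/) fails the environment for rule 1, so it stays [e].
/i/ (word-final) is in the target of rule 1 but the environment (before a nasal consonant) is not met → [i].

[voʔdʒizevefi]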